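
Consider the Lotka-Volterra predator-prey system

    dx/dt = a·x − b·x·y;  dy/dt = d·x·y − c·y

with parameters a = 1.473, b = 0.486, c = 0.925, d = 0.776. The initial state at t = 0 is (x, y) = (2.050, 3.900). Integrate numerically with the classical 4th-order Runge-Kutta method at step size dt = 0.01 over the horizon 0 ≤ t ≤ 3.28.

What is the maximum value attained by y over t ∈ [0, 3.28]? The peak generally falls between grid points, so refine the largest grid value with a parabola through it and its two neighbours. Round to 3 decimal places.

max y = 4.977

t=0.000: state=(2.050, 3.900)
step 1 (dt=0.01): k1=(-0.866, 2.597), k2=(-0.877, 2.592), k3=(-0.877, 2.592), k4=(-0.888, 2.587); state += dt/6·(k1+2k2+2k3+k4)
t=0.010: state=(2.041, 3.926)
t=0.020: state=(2.032, 3.952)
t=0.030: state=(2.023, 3.977)
continuing one RK4 step at a time; state shown every 20 steps (Δt=0.2):
t=0.200: state=(1.839, 4.387)
t=0.400: state=(1.581, 4.755)
t=0.600: state=(1.322, 4.950)
t=0.800: state=(1.095, 4.960)
t=1.000: state=(0.913, 4.815)
t=1.200: state=(0.777, 4.560)
t=1.400: state=(0.680, 4.242)
t=1.600: state=(0.615, 3.896)
t=1.800: state=(0.575, 3.550)
t=2.000: state=(0.555, 3.220)
t=2.200: state=(0.553, 2.916)
t=2.400: state=(0.567, 2.643)
t=2.600: state=(0.596, 2.404)
t=2.800: state=(0.640, 2.199)
t=3.000: state=(0.700, 2.027)
t=3.200: state=(0.777, 1.889)
t=3.280: state=(0.813, 1.843)
largest grid value and its neighbours: y(0.700)=4.97696, y(0.710)=4.97719, y(0.720)=4.97699
parabola through these three points peaks at t≈0.710 with y≈4.97719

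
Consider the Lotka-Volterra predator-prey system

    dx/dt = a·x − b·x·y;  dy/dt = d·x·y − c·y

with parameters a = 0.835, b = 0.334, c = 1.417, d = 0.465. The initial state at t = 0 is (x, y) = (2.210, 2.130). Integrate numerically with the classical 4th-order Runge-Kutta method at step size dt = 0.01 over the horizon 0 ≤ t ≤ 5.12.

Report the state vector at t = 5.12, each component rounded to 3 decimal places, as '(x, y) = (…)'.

(x, y) = (2.198, 2.863)

t=0.000: state=(2.210, 2.130)
step 1 (dt=0.01): k1=(0.273, -0.829), k2=(0.276, -0.826), k3=(0.276, -0.826), k4=(0.280, -0.823); state += dt/6·(k1+2k2+2k3+k4)
t=0.010: state=(2.213, 2.122)
t=0.020: state=(2.216, 2.114)
t=0.030: state=(2.218, 2.105)
continuing one RK4 step at a time; state shown every 20 steps (Δt=0.2):
t=0.200: state=(2.277, 1.976)
t=0.400: state=(2.369, 1.847)
t=0.600: state=(2.483, 1.743)
t=0.800: state=(2.619, 1.664)
t=1.000: state=(2.775, 1.611)
t=1.200: state=(2.948, 1.583)
t=1.400: state=(3.135, 1.582)
t=1.600: state=(3.331, 1.610)
t=1.800: state=(3.529, 1.668)
t=2.000: state=(3.720, 1.760)
t=2.200: state=(3.892, 1.889)
t=2.400: state=(4.032, 2.057)
t=2.600: state=(4.126, 2.265)
t=2.800: state=(4.158, 2.509)
t=3.000: state=(4.118, 2.779)
t=3.200: state=(4.005, 3.055)
t=3.400: state=(3.825, 3.314)
t=3.600: state=(3.596, 3.526)
t=3.800: state=(3.341, 3.667)
t=4.000: state=(3.083, 3.723)
t=4.200: state=(2.842, 3.693)
t=4.400: state=(2.633, 3.587)
t=4.600: state=(2.461, 3.423)
t=4.800: state=(2.329, 3.221)
t=5.000: state=(2.236, 2.999)
t=5.120: state=(2.198, 2.863)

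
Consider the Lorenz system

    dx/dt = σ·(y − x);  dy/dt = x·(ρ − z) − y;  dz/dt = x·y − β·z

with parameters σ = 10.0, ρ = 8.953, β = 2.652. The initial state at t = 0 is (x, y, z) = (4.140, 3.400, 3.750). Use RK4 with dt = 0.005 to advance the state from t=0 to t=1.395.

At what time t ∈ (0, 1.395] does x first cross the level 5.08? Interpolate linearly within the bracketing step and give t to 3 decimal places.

t = 0.187

t=0.000: state=(4.140, 3.400, 3.750)
step 1 (dt=0.005): k1=(-7.400, 18.140, 4.131), k2=(-6.761, 17.956, 4.228), k3=(-6.782, 17.964, 4.231), k4=(-6.163, 17.787, 4.328); state += dt/6·(k1+2k2+2k3+k4)
t=0.005: state=(4.106, 3.490, 3.771)
t=0.010: state=(4.078, 3.578, 3.793)
t=0.015: state=(4.056, 3.664, 3.816)
continuing one RK4 step at a time; state shown every 10 steps (Δt=0.05):
t=0.050: state=(4.031, 4.237, 4.011)
t=0.100: state=(4.274, 4.988, 4.409)
t=0.150: state=(4.704, 5.677, 4.985)
t=0.185: state=(5.060, 6.104, 5.506)
next step: t=0.190: state=(5.112, 6.160, 5.589) — x has crossed 5.08
linear interpolation between t=0.185 (5.05961) and t=0.190 (5.11195) → t≈0.187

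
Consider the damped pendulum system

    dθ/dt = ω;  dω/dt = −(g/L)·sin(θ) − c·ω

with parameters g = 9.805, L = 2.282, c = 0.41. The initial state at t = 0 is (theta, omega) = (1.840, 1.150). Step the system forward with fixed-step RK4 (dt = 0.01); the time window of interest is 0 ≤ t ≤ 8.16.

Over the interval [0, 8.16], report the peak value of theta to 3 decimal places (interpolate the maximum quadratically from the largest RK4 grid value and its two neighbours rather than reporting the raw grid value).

max theta = 1.992

t=0.000: state=(1.840, 1.150)
step 1 (dt=0.01): k1=(1.150, -4.613), k2=(1.127, -4.597), k3=(1.127, -4.597), k4=(1.104, -4.581); state += dt/6·(k1+2k2+2k3+k4)
t=0.010: state=(1.851, 1.104)
t=0.020: state=(1.862, 1.058)
t=0.030: state=(1.872, 1.013)
continuing one RK4 step at a time; state shown every 50 steps (Δt=0.5):
t=0.500: state=(1.892, -0.866)
t=1.000: state=(1.010, -2.580)
t=1.500: state=(-0.400, -2.595)
t=2.000: state=(-1.234, -0.618)
t=2.500: state=(-1.037, 1.311)
t=3.000: state=(-0.106, 2.109)
t=3.500: state=(0.738, 1.023)
t=4.000: state=(0.827, -0.630)
t=4.500: state=(0.235, -1.527)
t=5.000: state=(-0.447, -0.975)
t=5.500: state=(-0.621, 0.285)
t=6.000: state=(-0.240, 1.086)
t=6.500: state=(0.278, 0.809)
t=7.000: state=(0.458, -0.115)
t=7.500: state=(0.210, -0.771)
t=8.000: state=(-0.176, -0.637)
t=8.160: state=(-0.263, -0.449)
largest grid value and its neighbours: theta(0.260)=1.99176, theta(0.270)=1.99204, theta(0.280)=1.99192
parabola through these three points peaks at t≈0.272 with theta≈1.99204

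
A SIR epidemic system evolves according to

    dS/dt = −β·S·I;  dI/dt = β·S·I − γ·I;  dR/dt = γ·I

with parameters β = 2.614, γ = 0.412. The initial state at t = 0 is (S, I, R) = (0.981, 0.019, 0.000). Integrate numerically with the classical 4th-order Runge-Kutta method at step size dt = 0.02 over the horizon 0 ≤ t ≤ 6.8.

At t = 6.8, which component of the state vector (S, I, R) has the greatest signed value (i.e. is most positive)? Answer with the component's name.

t=0.000: state=(0.981, 0.019, 0.000)
step 1 (dt=0.02): k1=(-0.049, 0.041, 0.008), k2=(-0.050, 0.042, 0.008), k3=(-0.050, 0.042, 0.008), k4=(-0.051, 0.043, 0.008); state += dt/6·(k1+2k2+2k3+k4)
t=0.020: state=(0.980, 0.020, 0.000)
t=0.040: state=(0.979, 0.021, 0.000)
t=0.060: state=(0.978, 0.022, 0.001)
continuing one RK4 step at a time; state shown every 25 steps (Δt=0.5):
t=0.500: state=(0.939, 0.054, 0.007)
t=1.000: state=(0.832, 0.142, 0.026)
t=1.500: state=(0.626, 0.303, 0.071)
t=2.000: state=(0.374, 0.474, 0.152)
t=2.500: state=(0.189, 0.551, 0.259)
t=3.000: state=(0.092, 0.535, 0.372)
t=3.500: state=(0.048, 0.475, 0.477)
t=4.000: state=(0.027, 0.406, 0.568)
t=4.500: state=(0.016, 0.339, 0.644)
t=5.000: state=(0.011, 0.281, 0.708)
t=5.500: state=(0.008, 0.231, 0.761)
t=6.000: state=(0.006, 0.190, 0.804)
t=6.500: state=(0.005, 0.156, 0.839)
t=6.800: state=(0.004, 0.138, 0.858)
compare at T: S=0.004, I=0.138, R=0.858

largest component: R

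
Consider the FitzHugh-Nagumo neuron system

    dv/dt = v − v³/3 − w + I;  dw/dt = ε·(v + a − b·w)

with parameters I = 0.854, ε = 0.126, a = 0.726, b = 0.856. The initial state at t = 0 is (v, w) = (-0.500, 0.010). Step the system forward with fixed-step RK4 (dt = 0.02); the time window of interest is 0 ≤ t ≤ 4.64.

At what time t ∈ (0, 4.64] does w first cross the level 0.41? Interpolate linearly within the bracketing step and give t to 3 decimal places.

t = 2.714

t=0.000: state=(-0.500, 0.010)
step 1 (dt=0.02): k1=(0.386, 0.027), k2=(0.388, 0.028), k3=(0.388, 0.028), k4=(0.391, 0.028); state += dt/6·(k1+2k2+2k3+k4)
t=0.020: state=(-0.492, 0.011)
t=0.040: state=(-0.484, 0.011)
t=0.060: state=(-0.476, 0.012)
continuing one RK4 step at a time; state shown every 10 steps (Δt=0.2):
t=0.200: state=(-0.417, 0.016)
t=0.400: state=(-0.321, 0.025)
t=0.600: state=(-0.208, 0.036)
t=0.800: state=(-0.074, 0.050)
t=1.000: state=(0.085, 0.067)
t=1.200: state=(0.276, 0.088)
t=1.400: state=(0.499, 0.114)
t=1.600: state=(0.752, 0.145)
t=1.800: state=(1.020, 0.182)
t=2.000: state=(1.278, 0.225)
t=2.200: state=(1.496, 0.273)
t=2.400: state=(1.659, 0.325)
t=2.600: state=(1.765, 0.379)
t=2.700: state=(1.801, 0.406)
next step: t=2.720: state=(1.807, 0.412) — w has crossed 0.41
linear interpolation between t=2.700 (0.40609) and t=2.720 (0.41158) → t≈2.714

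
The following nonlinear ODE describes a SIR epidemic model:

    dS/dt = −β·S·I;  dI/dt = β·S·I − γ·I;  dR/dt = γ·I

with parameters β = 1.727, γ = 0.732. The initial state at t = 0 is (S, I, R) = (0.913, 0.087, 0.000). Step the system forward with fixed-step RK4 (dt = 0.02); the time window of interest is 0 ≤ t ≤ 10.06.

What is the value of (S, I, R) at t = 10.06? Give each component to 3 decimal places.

t=0.000: state=(0.913, 0.087, 0.000)
step 1 (dt=0.02): k1=(-0.137, 0.073, 0.064), k2=(-0.138, 0.074, 0.064), k3=(-0.138, 0.074, 0.064), k4=(-0.139, 0.074, 0.065); state += dt/6·(k1+2k2+2k3+k4)
t=0.020: state=(0.910, 0.088, 0.001)
t=0.040: state=(0.907, 0.090, 0.003)
t=0.060: state=(0.905, 0.091, 0.004)
continuing one RK4 step at a time; state shown every 25 steps (Δt=0.5):
t=0.500: state=(0.832, 0.128, 0.039)
t=1.000: state=(0.730, 0.175, 0.095)
t=1.500: state=(0.616, 0.217, 0.167)
t=2.000: state=(0.504, 0.244, 0.252)
t=2.500: state=(0.407, 0.251, 0.343)
t=3.000: state=(0.329, 0.238, 0.433)
t=3.500: state=(0.270, 0.214, 0.516)
t=4.000: state=(0.228, 0.184, 0.589)
t=4.500: state=(0.197, 0.153, 0.650)
t=5.000: state=(0.175, 0.124, 0.701)
t=5.500: state=(0.159, 0.100, 0.742)
t=6.000: state=(0.147, 0.079, 0.774)
t=6.500: state=(0.138, 0.062, 0.800)
t=7.000: state=(0.132, 0.048, 0.820)
t=7.500: state=(0.127, 0.037, 0.835)
t=8.000: state=(0.124, 0.029, 0.848)
t=8.500: state=(0.121, 0.022, 0.857)
t=9.000: state=(0.119, 0.017, 0.864)
t=9.500: state=(0.117, 0.013, 0.869)
t=10.000: state=(0.116, 0.010, 0.874)
t=10.060: state=(0.116, 0.010, 0.874)

(S, I, R) = (0.116, 0.010, 0.874)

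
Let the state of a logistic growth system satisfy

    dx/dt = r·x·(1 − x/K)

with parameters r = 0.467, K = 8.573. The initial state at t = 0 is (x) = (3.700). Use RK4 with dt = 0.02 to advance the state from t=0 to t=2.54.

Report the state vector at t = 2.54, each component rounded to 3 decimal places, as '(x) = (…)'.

(x) = (6.114)

t=0.000: state=(3.700)
step 1 (dt=0.02): k1=(0.982), k2=(0.983), k3=(0.983), k4=(0.983); state += dt/6·(k1+2k2+2k3+k4)
t=0.020: state=(3.720)
t=0.040: state=(3.739)
t=0.060: state=(3.759)
continuing one RK4 step at a time; state shown every 5 steps (Δt=0.1):
t=0.100: state=(3.799)
t=0.200: state=(3.898)
t=0.300: state=(3.997)
t=0.400: state=(4.097)
t=0.500: state=(4.197)
t=0.600: state=(4.297)
t=0.700: state=(4.397)
t=0.800: state=(4.497)
t=0.900: state=(4.597)
t=1.000: state=(4.696)
t=1.100: state=(4.795)
t=1.200: state=(4.893)
t=1.300: state=(4.991)
t=1.400: state=(5.088)
t=1.500: state=(5.184)
t=1.600: state=(5.279)
t=1.700: state=(5.374)
t=1.800: state=(5.467)
t=1.900: state=(5.559)
t=2.000: state=(5.649)
t=2.100: state=(5.738)
t=2.200: state=(5.826)
t=2.300: state=(5.913)
t=2.400: state=(5.998)
t=2.500: state=(6.081)
t=2.540: state=(6.114)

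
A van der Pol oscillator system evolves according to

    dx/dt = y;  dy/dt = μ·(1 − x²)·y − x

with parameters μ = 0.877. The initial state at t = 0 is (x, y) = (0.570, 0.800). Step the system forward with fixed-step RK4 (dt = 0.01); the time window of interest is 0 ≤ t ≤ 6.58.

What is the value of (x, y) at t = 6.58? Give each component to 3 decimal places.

(x, y) = (1.876, 0.864)

t=0.000: state=(0.570, 0.800)
step 1 (dt=0.01): k1=(0.800, -0.096), k2=(0.800, -0.104), k3=(0.799, -0.104), k4=(0.799, -0.111); state += dt/6·(k1+2k2+2k3+k4)
t=0.010: state=(0.578, 0.799)
t=0.020: state=(0.586, 0.798)
t=0.030: state=(0.594, 0.796)
continuing one RK4 step at a time; state shown every 25 steps (Δt=0.25):
t=0.250: state=(0.763, 0.727)
t=0.500: state=(0.925, 0.555)
t=0.750: state=(1.035, 0.313)
t=1.000: state=(1.079, 0.043)
t=1.250: state=(1.056, -0.223)
t=1.500: state=(0.969, -0.475)
t=1.750: state=(0.819, -0.726)
t=2.000: state=(0.604, -0.998)
t=2.250: state=(0.316, -1.312)
t=2.500: state=(-0.055, -1.663)
t=2.750: state=(-0.511, -1.954)
t=3.000: state=(-1.007, -1.940)
t=3.250: state=(-1.439, -1.438)
t=3.500: state=(-1.706, -0.695)
t=3.750: state=(-1.798, -0.086)
t=4.000: state=(-1.767, 0.303)
t=4.250: state=(-1.659, 0.548)
t=4.500: state=(-1.498, 0.733)
t=4.750: state=(-1.293, 0.912)
t=5.000: state=(-1.040, 1.123)
t=5.250: state=(-0.726, 1.404)
t=5.500: state=(-0.329, 1.784)
t=5.750: state=(0.173, 2.234)
t=6.000: state=(0.775, 2.511)
t=6.250: state=(1.373, 2.144)
t=6.500: state=(1.794, 1.181)
t=6.580: state=(1.876, 0.864)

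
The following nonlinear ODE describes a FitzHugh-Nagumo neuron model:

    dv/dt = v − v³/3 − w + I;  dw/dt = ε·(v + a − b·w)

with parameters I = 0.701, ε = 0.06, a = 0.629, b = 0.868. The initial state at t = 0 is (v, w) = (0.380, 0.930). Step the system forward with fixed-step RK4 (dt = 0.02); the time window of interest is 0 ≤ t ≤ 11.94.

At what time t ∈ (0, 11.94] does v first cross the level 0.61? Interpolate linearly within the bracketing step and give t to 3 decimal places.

t = 1.130

t=0.000: state=(0.380, 0.930)
step 1 (dt=0.02): k1=(0.133, 0.012), k2=(0.134, 0.012), k3=(0.134, 0.012), k4=(0.135, 0.012); state += dt/6·(k1+2k2+2k3+k4)
t=0.020: state=(0.383, 0.930)
t=0.040: state=(0.385, 0.930)
t=0.060: state=(0.388, 0.931)
continuing one RK4 step at a time; state shown every 25 steps (Δt=0.5):
t=0.500: state=(0.460, 0.937)
t=1.000: state=(0.574, 0.947)
t=1.120: state=(0.607, 0.950)
next step: t=1.140: state=(0.613, 0.950) — v has crossed 0.61
linear interpolation between t=1.120 (0.60721) and t=1.140 (0.61292) → t≈1.130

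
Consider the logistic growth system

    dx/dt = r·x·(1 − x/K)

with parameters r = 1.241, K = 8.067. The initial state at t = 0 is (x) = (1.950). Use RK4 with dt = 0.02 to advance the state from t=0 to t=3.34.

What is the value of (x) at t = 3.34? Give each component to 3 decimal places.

(x) = (7.685)

t=0.000: state=(1.950)
step 1 (dt=0.02): k1=(1.835), k2=(1.847), k3=(1.847), k4=(1.858); state += dt/6·(k1+2k2+2k3+k4)
t=0.020: state=(1.987)
t=0.040: state=(2.024)
t=0.060: state=(2.062)
continuing one RK4 step at a time; state shown every 10 steps (Δt=0.2):
t=0.200: state=(2.340)
t=0.400: state=(2.773)
t=0.600: state=(3.240)
t=0.800: state=(3.731)
t=1.000: state=(4.230)
t=1.200: state=(4.724)
t=1.400: state=(5.198)
t=1.600: state=(5.639)
t=1.800: state=(6.038)
t=2.000: state=(6.391)
t=2.200: state=(6.697)
t=2.400: state=(6.957)
t=2.600: state=(7.174)
t=2.800: state=(7.353)
t=3.000: state=(7.499)
t=3.200: state=(7.617)
t=3.340: state=(7.685)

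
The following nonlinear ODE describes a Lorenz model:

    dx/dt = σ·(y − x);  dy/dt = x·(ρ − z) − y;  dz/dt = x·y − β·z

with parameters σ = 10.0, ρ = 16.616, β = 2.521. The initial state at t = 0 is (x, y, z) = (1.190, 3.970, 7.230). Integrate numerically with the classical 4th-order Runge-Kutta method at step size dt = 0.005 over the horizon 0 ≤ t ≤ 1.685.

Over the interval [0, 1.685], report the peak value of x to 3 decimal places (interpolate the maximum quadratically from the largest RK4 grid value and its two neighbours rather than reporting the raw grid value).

t=0.000: state=(1.190, 3.970, 7.230)
step 1 (dt=0.005): k1=(27.800, 7.199, -13.503), k2=(27.285, 7.876, -13.119), k3=(27.315, 7.861, -13.124), k4=(26.827, 8.529, -12.743); state += dt/6·(k1+2k2+2k3+k4)
t=0.005: state=(1.327, 4.009, 7.164)
t=0.010: state=(1.458, 4.055, 7.103)
t=0.015: state=(1.586, 4.107, 7.044)
continuing one RK4 step at a time; state shown every 20 steps (Δt=0.1):
t=0.100: state=(3.527, 5.853, 6.680)
t=0.200: state=(6.286, 9.528, 8.576)
t=0.300: state=(9.603, 12.454, 14.809)
t=0.400: state=(10.530, 9.047, 21.928)
t=0.500: state=(7.262, 3.114, 21.771)
t=0.600: state=(3.713, 1.085, 17.795)
t=0.700: state=(2.024, 1.133, 14.075)
t=0.800: state=(1.653, 1.701, 11.154)
t=0.900: state=(2.012, 2.669, 9.013)
t=1.000: state=(3.003, 4.370, 7.776)
t=1.100: state=(4.847, 7.207, 8.053)
t=1.200: state=(7.652, 10.716, 11.339)
t=1.300: state=(10.098, 11.289, 18.049)
t=1.400: state=(9.215, 6.422, 22.014)
t=1.500: state=(5.790, 2.430, 19.876)
t=1.600: state=(3.239, 1.561, 16.151)
t=1.685: state=(2.347, 1.839, 13.377)
largest grid value and its neighbours: x(0.365)=10.73363, x(0.370)=10.74346, x(0.375)=10.74042
parabola through these three points peaks at t≈0.371 with x≈10.74390

max x = 10.744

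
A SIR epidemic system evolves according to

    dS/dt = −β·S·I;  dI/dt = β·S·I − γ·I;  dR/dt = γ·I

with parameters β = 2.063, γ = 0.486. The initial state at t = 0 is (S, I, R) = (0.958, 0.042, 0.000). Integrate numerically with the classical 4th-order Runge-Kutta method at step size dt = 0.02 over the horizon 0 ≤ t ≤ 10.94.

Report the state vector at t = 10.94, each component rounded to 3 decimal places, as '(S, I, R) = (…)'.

(S, I, R) = (0.016, 0.018, 0.966)

t=0.000: state=(0.958, 0.042, 0.000)
step 1 (dt=0.02): k1=(-0.083, 0.063, 0.020), k2=(-0.084, 0.063, 0.021), k3=(-0.084, 0.063, 0.021), k4=(-0.085, 0.064, 0.021); state += dt/6·(k1+2k2+2k3+k4)
t=0.020: state=(0.956, 0.043, 0.000)
t=0.040: state=(0.955, 0.045, 0.001)
t=0.060: state=(0.953, 0.046, 0.001)
continuing one RK4 step at a time; state shown every 25 steps (Δt=0.5):
t=0.500: state=(0.899, 0.086, 0.015)
t=1.000: state=(0.793, 0.162, 0.044)
t=1.500: state=(0.636, 0.267, 0.096)
t=2.000: state=(0.458, 0.368, 0.174)
t=2.500: state=(0.302, 0.426, 0.272)
t=3.000: state=(0.194, 0.430, 0.377)
t=3.500: state=(0.126, 0.396, 0.478)
t=4.000: state=(0.086, 0.346, 0.568)
t=4.500: state=(0.062, 0.293, 0.646)
t=5.000: state=(0.047, 0.243, 0.710)
t=5.500: state=(0.037, 0.199, 0.764)
t=6.000: state=(0.031, 0.161, 0.808)
t=6.500: state=(0.027, 0.130, 0.843)
t=7.000: state=(0.024, 0.105, 0.871)
t=7.500: state=(0.022, 0.084, 0.894)
t=8.000: state=(0.020, 0.067, 0.913)
t=8.500: state=(0.019, 0.054, 0.927)
t=9.000: state=(0.018, 0.043, 0.939)
t=9.500: state=(0.017, 0.034, 0.948)
t=10.000: state=(0.017, 0.027, 0.956)
t=10.500: state=(0.016, 0.022, 0.962)
t=10.940: state=(0.016, 0.018, 0.966)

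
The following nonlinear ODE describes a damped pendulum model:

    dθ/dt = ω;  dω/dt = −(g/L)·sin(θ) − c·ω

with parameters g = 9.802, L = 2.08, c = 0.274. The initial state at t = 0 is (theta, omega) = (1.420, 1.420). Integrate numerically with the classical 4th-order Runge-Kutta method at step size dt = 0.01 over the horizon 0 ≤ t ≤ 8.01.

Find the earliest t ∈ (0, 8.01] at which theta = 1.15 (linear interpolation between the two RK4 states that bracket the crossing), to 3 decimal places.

t = 0.749

t=0.000: state=(1.420, 1.420)
step 1 (dt=0.01): k1=(1.420, -5.048), k2=(1.395, -5.046), k3=(1.395, -5.046), k4=(1.370, -5.044); state += dt/6·(k1+2k2+2k3+k4)
t=0.010: state=(1.434, 1.370)
t=0.020: state=(1.447, 1.319)
t=0.030: state=(1.460, 1.269)
continuing one RK4 step at a time; state shown every 50 steps (Δt=0.5):
t=0.500: state=(1.522, -0.961)
t=0.740: state=(1.167, -1.965)
next step: t=0.750: state=(1.148, -2.003) — theta has crossed 1.15
linear interpolation between t=0.740 (1.16748) and t=0.750 (1.14764) → t≈0.749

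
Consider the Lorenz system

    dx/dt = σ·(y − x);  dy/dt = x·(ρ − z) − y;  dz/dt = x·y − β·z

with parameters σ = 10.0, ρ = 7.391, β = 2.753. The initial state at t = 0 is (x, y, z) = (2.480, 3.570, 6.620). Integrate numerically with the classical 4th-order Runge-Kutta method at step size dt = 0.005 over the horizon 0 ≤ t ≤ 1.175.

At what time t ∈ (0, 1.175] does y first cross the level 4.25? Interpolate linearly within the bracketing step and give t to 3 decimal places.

t=0.000: state=(2.480, 3.570, 6.620)
step 1 (dt=0.005): k1=(10.900, -1.658, -9.371), k2=(10.586, -1.574, -9.220), k3=(10.596, -1.576, -9.223), k4=(10.291, -1.492, -9.075); state += dt/6·(k1+2k2+2k3+k4)
t=0.005: state=(2.533, 3.562, 6.574)
t=0.010: state=(2.583, 3.555, 6.529)
t=0.015: state=(2.630, 3.549, 6.486)
continuing one RK4 step at a time; state shown every 10 steps (Δt=0.05):
t=0.050: state=(2.897, 3.527, 6.217)
t=0.100: state=(3.148, 3.552, 5.919)
t=0.150: state=(3.322, 3.630, 5.701)
t=0.200: state=(3.467, 3.746, 5.553)
t=0.250: state=(3.606, 3.889, 5.470)
t=0.300: state=(3.751, 4.046, 5.449)
t=0.350: state=(3.902, 4.209, 5.486)
t=0.360: state=(3.933, 4.241, 5.501)
next step: t=0.365: state=(3.948, 4.257, 5.509) — y has crossed 4.25
linear interpolation between t=0.360 (4.24098) and t=0.365 (4.25690) → t≈0.363

t = 0.363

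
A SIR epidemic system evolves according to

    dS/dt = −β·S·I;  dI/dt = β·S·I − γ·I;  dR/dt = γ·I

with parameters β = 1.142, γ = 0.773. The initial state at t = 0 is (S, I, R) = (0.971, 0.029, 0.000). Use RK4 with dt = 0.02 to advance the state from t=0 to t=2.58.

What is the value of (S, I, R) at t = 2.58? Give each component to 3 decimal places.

(S, I, R) = (0.854, 0.059, 0.087)

t=0.000: state=(0.971, 0.029, 0.000)
step 1 (dt=0.02): k1=(-0.032, 0.010, 0.022), k2=(-0.032, 0.010, 0.022), k3=(-0.032, 0.010, 0.022), k4=(-0.032, 0.010, 0.023); state += dt/6·(k1+2k2+2k3+k4)
t=0.020: state=(0.970, 0.029, 0.000)
t=0.040: state=(0.970, 0.029, 0.001)
t=0.060: state=(0.969, 0.030, 0.001)
continuing one RK4 step at a time; state shown every 5 steps (Δt=0.1):
t=0.100: state=(0.968, 0.030, 0.002)
t=0.200: state=(0.964, 0.031, 0.005)
t=0.300: state=(0.961, 0.032, 0.007)
t=0.400: state=(0.957, 0.033, 0.010)
t=0.500: state=(0.954, 0.034, 0.012)
t=0.600: state=(0.950, 0.035, 0.015)
t=0.700: state=(0.946, 0.036, 0.018)
t=0.800: state=(0.942, 0.037, 0.020)
t=0.900: state=(0.938, 0.039, 0.023)
t=1.000: state=(0.934, 0.040, 0.026)
t=1.100: state=(0.929, 0.041, 0.030)
t=1.200: state=(0.925, 0.042, 0.033)
t=1.300: state=(0.921, 0.043, 0.036)
t=1.400: state=(0.916, 0.045, 0.039)
t=1.500: state=(0.911, 0.046, 0.043)
t=1.600: state=(0.906, 0.047, 0.047)
t=1.700: state=(0.902, 0.048, 0.050)
t=1.800: state=(0.897, 0.049, 0.054)
t=1.900: state=(0.891, 0.051, 0.058)
t=2.000: state=(0.886, 0.052, 0.062)
t=2.100: state=(0.881, 0.053, 0.066)
t=2.200: state=(0.876, 0.054, 0.070)
t=2.300: state=(0.870, 0.056, 0.074)
t=2.400: state=(0.864, 0.057, 0.079)
t=2.500: state=(0.859, 0.058, 0.083)
t=2.580: state=(0.854, 0.059, 0.087)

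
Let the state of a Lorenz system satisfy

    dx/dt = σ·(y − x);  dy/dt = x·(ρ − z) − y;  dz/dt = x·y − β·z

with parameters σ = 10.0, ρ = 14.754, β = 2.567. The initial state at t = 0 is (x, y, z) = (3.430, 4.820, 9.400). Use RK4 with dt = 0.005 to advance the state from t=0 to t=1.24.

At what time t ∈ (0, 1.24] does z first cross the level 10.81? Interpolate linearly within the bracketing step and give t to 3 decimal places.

t = 0.187

t=0.000: state=(3.430, 4.820, 9.400)
step 1 (dt=0.005): k1=(13.900, 13.544, -7.597), k2=(13.891, 13.762, -7.264), k3=(13.897, 13.759, -7.264), k4=(13.893, 13.975, -6.928); state += dt/6·(k1+2k2+2k3+k4)
t=0.005: state=(3.499, 4.889, 9.364)
t=0.010: state=(3.569, 4.960, 9.331)
t=0.015: state=(3.639, 5.033, 9.301)
continuing one RK4 step at a time; state shown every 10 steps (Δt=0.05):
t=0.050: state=(4.136, 5.598, 9.194)
t=0.100: state=(4.908, 6.537, 9.377)
t=0.150: state=(5.763, 7.541, 10.017)
t=0.185: state=(6.392, 8.196, 10.762)
next step: t=0.190: state=(6.482, 8.282, 10.888) — z has crossed 10.81
linear interpolation between t=0.185 (10.76170) and t=0.190 (10.88797) → t≈0.187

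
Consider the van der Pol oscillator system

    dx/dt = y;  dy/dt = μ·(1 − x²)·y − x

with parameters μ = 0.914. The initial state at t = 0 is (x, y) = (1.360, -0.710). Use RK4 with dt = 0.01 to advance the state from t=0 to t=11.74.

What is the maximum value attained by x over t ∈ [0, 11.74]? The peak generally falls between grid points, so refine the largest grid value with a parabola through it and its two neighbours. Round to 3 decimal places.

max x = 2.006

t=0.000: state=(1.360, -0.710)
step 1 (dt=0.01): k1=(-0.710, -0.809), k2=(-0.714, -0.808), k3=(-0.714, -0.808), k4=(-0.718, -0.808); state += dt/6·(k1+2k2+2k3+k4)
t=0.010: state=(1.353, -0.718)
t=0.020: state=(1.346, -0.726)
t=0.030: state=(1.338, -0.734)
continuing one RK4 step at a time; state shown every 50 steps (Δt=0.5):
t=0.500: state=(0.899, -1.160)
t=1.000: state=(0.149, -1.902)
t=1.500: state=(-0.995, -2.449)
t=2.000: state=(-1.869, -0.806)
t=2.500: state=(-1.934, 0.323)
t=3.000: state=(-1.670, 0.688)
t=3.500: state=(-1.255, 0.988)
t=4.000: state=(-0.645, 1.511)
t=4.500: state=(0.326, 2.405)
t=5.000: state=(1.540, 1.936)
t=5.500: state=(2.004, 0.097)
t=6.000: state=(1.863, -0.530)
t=6.500: state=(1.527, -0.805)
t=7.000: state=(1.044, -1.159)
t=7.500: state=(0.313, -1.843)
t=8.000: state=(-0.832, -2.592)
t=8.500: state=(-1.844, -1.079)
t=9.000: state=(-1.986, 0.253)
t=9.500: state=(-1.746, 0.648)
t=10.000: state=(-1.356, 0.923)
t=10.500: state=(-0.794, 1.377)
t=11.000: state=(0.091, 2.226)
t=11.500: state=(1.327, 2.293)
t=11.740: state=(1.770, 1.343)
largest grid value and its neighbours: x(5.540)=2.00579, x(5.550)=2.00580, x(5.560)=2.00561
parabola through these three points peaks at t≈5.545 with x≈2.00582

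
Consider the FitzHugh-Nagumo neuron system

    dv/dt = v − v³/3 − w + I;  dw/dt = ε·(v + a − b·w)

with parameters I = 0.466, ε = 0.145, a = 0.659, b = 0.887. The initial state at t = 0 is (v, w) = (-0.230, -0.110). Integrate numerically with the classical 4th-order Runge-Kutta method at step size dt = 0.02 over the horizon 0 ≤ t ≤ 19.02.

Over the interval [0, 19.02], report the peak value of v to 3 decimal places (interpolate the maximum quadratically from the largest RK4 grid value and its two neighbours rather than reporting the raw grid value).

max v = 1.697

t=0.000: state=(-0.230, -0.110)
step 1 (dt=0.02): k1=(0.350, 0.076), k2=(0.353, 0.077), k3=(0.353, 0.077), k4=(0.355, 0.077); state += dt/6·(k1+2k2+2k3+k4)
t=0.020: state=(-0.223, -0.108)
t=0.040: state=(-0.216, -0.107)
t=0.060: state=(-0.209, -0.105)
continuing one RK4 step at a time; state shown every 50 steps (Δt=1):
t=1.000: state=(0.299, -0.006)
t=2.000: state=(1.236, 0.188)
t=3.000: state=(1.687, 0.464)
t=4.000: state=(1.648, 0.727)
t=5.000: state=(1.525, 0.945)
t=6.000: state=(1.382, 1.118)
t=7.000: state=(1.223, 1.250)
t=8.000: state=(1.035, 1.342)
t=9.000: state=(0.784, 1.395)
t=10.000: state=(0.367, 1.397)
t=11.000: state=(-0.556, 1.312)
t=12.000: state=(-1.751, 1.075)
t=13.000: state=(-1.894, 0.780)
t=14.000: state=(-1.806, 0.524)
t=15.000: state=(-1.705, 0.311)
t=16.000: state=(-1.604, 0.139)
t=17.000: state=(-1.506, 0.000)
t=18.000: state=(-1.408, -0.108)
t=19.000: state=(-1.311, -0.190)
t=19.020: state=(-1.309, -0.192)
largest grid value and its neighbours: v(3.240)=1.69706, v(3.260)=1.69707, v(3.280)=1.69697
parabola through these three points peaks at t≈3.252 with v≈1.69708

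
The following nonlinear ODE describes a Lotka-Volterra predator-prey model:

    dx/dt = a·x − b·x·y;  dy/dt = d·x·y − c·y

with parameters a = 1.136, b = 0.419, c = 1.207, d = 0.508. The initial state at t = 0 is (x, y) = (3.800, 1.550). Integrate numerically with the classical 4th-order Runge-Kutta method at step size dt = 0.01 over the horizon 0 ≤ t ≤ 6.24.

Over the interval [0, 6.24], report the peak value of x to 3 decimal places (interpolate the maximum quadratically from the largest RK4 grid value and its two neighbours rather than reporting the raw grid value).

t=0.000: state=(3.800, 1.550)
step 1 (dt=0.01): k1=(1.849, 1.121), k2=(1.844, 1.133), k3=(1.844, 1.133), k4=(1.840, 1.144); state += dt/6·(k1+2k2+2k3+k4)
t=0.010: state=(3.818, 1.561)
t=0.020: state=(3.837, 1.573)
t=0.030: state=(3.855, 1.585)
continuing one RK4 step at a time; state shown every 25 steps (Δt=0.25):
t=0.250: state=(4.218, 1.909)
t=0.500: state=(4.466, 2.457)
t=0.750: state=(4.417, 3.205)
t=1.000: state=(4.010, 4.063)
t=1.250: state=(3.342, 4.800)
t=1.500: state=(2.622, 5.181)
t=1.750: state=(2.022, 5.137)
t=2.000: state=(1.595, 4.771)
t=2.250: state=(1.321, 4.240)
t=2.500: state=(1.160, 3.667)
t=2.750: state=(1.080, 3.124)
t=3.000: state=(1.061, 2.645)
t=3.250: state=(1.092, 2.242)
t=3.500: state=(1.168, 1.913)
t=3.750: state=(1.288, 1.652)
t=4.000: state=(1.455, 1.454)
t=4.250: state=(1.673, 1.311)
t=4.500: state=(1.948, 1.219)
t=4.750: state=(2.283, 1.178)
t=5.000: state=(2.680, 1.194)
t=5.250: state=(3.130, 1.276)
t=5.500: state=(3.609, 1.447)
t=5.750: state=(4.061, 1.743)
t=6.000: state=(4.394, 2.210)
t=6.240: state=(4.482, 2.849)
largest grid value and its neighbours: x(0.580)=4.48753, x(0.590)=4.48792, x(0.600)=4.48777
parabola through these three points peaks at t≈0.592 with x≈4.48793

max x = 4.488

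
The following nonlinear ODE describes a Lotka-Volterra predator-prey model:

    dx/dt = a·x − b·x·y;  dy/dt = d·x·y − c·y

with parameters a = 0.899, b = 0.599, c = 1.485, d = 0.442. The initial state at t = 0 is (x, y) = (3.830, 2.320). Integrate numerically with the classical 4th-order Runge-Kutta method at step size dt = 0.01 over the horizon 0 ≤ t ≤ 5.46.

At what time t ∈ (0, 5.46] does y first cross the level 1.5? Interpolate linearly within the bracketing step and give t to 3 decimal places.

t = 1.596

t=0.000: state=(3.830, 2.320)
step 1 (dt=0.01): k1=(-1.879, 0.482), k2=(-1.880, 0.473), k3=(-1.880, 0.473), k4=(-1.881, 0.464); state += dt/6·(k1+2k2+2k3+k4)
t=0.010: state=(3.811, 2.325)
t=0.020: state=(3.792, 2.329)
t=0.030: state=(3.774, 2.334)
continuing one RK4 step at a time; state shown every 20 steps (Δt=0.2):
t=0.200: state=(3.457, 2.379)
t=0.400: state=(3.113, 2.362)
t=0.600: state=(2.820, 2.281)
t=0.800: state=(2.587, 2.151)
t=1.000: state=(2.416, 1.993)
t=1.200: state=(2.301, 1.823)
t=1.400: state=(2.236, 1.655)
t=1.590: state=(2.216, 1.504)
next step: t=1.600: state=(2.216, 1.497) — y has crossed 1.5
linear interpolation between t=1.590 (1.50443) and t=1.600 (1.49685) → t≈1.596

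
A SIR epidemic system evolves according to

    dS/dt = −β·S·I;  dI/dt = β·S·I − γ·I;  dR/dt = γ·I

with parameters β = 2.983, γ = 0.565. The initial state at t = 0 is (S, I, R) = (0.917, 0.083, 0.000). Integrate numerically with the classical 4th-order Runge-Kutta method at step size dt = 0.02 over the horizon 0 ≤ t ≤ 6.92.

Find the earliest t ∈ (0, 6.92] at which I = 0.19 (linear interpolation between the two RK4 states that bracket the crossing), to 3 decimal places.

t=0.000: state=(0.917, 0.083, 0.000)
step 1 (dt=0.02): k1=(-0.227, 0.180, 0.047), k2=(-0.231, 0.183, 0.048), k3=(-0.231, 0.184, 0.048), k4=(-0.236, 0.187, 0.049); state += dt/6·(k1+2k2+2k3+k4)
t=0.020: state=(0.912, 0.087, 0.001)
t=0.040: state=(0.908, 0.090, 0.002)
t=0.060: state=(0.903, 0.094, 0.003)
t=0.400: state=(0.786, 0.184, 0.029)
next step: t=0.420: state=(0.778, 0.191, 0.031) — I has crossed 0.19
linear interpolation between t=0.400 (0.18445) and t=0.420 (0.19109) → t≈0.417

t = 0.417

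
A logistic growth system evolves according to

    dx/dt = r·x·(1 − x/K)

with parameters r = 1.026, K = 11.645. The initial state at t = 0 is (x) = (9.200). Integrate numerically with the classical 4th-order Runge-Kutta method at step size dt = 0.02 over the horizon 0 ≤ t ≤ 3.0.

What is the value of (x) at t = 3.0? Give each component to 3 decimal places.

(x) = (11.504)

t=0.000: state=(9.200)
step 1 (dt=0.02): k1=(1.982), k2=(1.970), k3=(1.970), k4=(1.958); state += dt/6·(k1+2k2+2k3+k4)
t=0.020: state=(9.239)
t=0.040: state=(9.278)
t=0.060: state=(9.317)
continuing one RK4 step at a time; state shown every 5 steps (Δt=0.1):
t=0.100: state=(9.392)
t=0.200: state=(9.573)
t=0.300: state=(9.742)
t=0.400: state=(9.900)
t=0.500: state=(10.046)
t=0.600: state=(10.183)
t=0.700: state=(10.309)
t=0.800: state=(10.426)
t=0.900: state=(10.533)
t=1.000: state=(10.632)
t=1.100: state=(10.723)
t=1.200: state=(10.807)
t=1.300: state=(10.883)
t=1.400: state=(10.953)
t=1.500: state=(11.017)
t=1.600: state=(11.075)
t=1.700: state=(11.128)
t=1.800: state=(11.176)
t=1.900: state=(11.220)
t=2.000: state=(11.261)
t=2.100: state=(11.297)
t=2.200: state=(11.330)
t=2.300: state=(11.360)
t=2.400: state=(11.387)
t=2.500: state=(11.412)
t=2.600: state=(11.434)
t=2.700: state=(11.454)
t=2.800: state=(11.473)
t=2.900: state=(11.489)
t=3.000: state=(11.504)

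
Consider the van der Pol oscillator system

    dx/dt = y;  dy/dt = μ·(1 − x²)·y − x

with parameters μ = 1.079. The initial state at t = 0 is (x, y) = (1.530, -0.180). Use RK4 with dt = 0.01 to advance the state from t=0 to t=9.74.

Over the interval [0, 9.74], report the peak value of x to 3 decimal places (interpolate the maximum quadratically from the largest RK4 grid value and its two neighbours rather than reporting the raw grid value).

max x = 2.009

t=0.000: state=(1.530, -0.180)
step 1 (dt=0.01): k1=(-0.180, -1.270), k2=(-0.186, -1.260), k3=(-0.186, -1.260), k4=(-0.193, -1.251); state += dt/6·(k1+2k2+2k3+k4)
t=0.010: state=(1.528, -0.193)
t=0.020: state=(1.526, -0.205)
t=0.030: state=(1.524, -0.217)
continuing one RK4 step at a time; state shown every 50 steps (Δt=0.5):
t=0.500: state=(1.311, -0.658)
t=1.000: state=(0.875, -1.115)
t=1.500: state=(0.132, -1.946)
t=2.000: state=(-1.074, -2.581)
t=2.500: state=(-1.916, -0.613)
t=3.000: state=(-1.918, 0.370)
t=3.500: state=(-1.656, 0.647)
t=4.000: state=(-1.272, 0.906)
t=4.500: state=(-0.710, 1.407)
t=5.000: state=(0.228, 2.429)
t=5.500: state=(1.522, 2.118)
t=6.000: state=(2.008, 0.073)
t=6.500: state=(1.869, -0.493)
t=7.000: state=(1.565, -0.715)
t=7.500: state=(1.141, -1.011)
t=8.000: state=(0.500, -1.637)
t=8.500: state=(-0.587, -2.693)
t=9.000: state=(-1.771, -1.429)
t=9.500: state=(-2.000, 0.179)
t=9.740: state=(-1.924, 0.420)
largest grid value and its neighbours: x(6.020)=2.00875, x(6.030)=2.00894, x(6.040)=2.00893
parabola through these three points peaks at t≈6.034 with x≈2.00896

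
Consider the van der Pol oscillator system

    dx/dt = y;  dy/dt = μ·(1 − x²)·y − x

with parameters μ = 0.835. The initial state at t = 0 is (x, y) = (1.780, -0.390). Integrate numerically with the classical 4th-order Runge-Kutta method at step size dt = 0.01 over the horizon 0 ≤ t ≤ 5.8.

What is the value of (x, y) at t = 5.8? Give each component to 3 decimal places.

(x, y) = (1.888, 0.868)

t=0.000: state=(1.780, -0.390)
step 1 (dt=0.01): k1=(-0.390, -1.074), k2=(-0.395, -1.064), k3=(-0.395, -1.065), k4=(-0.401, -1.055); state += dt/6·(k1+2k2+2k3+k4)
t=0.010: state=(1.776, -0.401)
t=0.020: state=(1.772, -0.411)
t=0.030: state=(1.768, -0.421)
continuing one RK4 step at a time; state shown every 20 steps (Δt=0.2):
t=0.200: state=(1.683, -0.574)
t=0.400: state=(1.553, -0.723)
t=0.600: state=(1.394, -0.863)
t=0.800: state=(1.207, -1.015)
t=1.000: state=(0.986, -1.197)
t=1.200: state=(0.725, -1.426)
t=1.400: state=(0.412, -1.715)
t=1.600: state=(0.035, -2.056)
t=1.800: state=(-0.409, -2.372)
t=2.000: state=(-0.899, -2.467)
t=2.200: state=(-1.366, -2.122)
t=2.400: state=(-1.722, -1.397)
t=2.600: state=(-1.923, -0.639)
t=2.800: state=(-1.991, -0.084)
t=3.000: state=(-1.971, 0.263)
t=3.200: state=(-1.895, 0.477)
t=3.400: state=(-1.784, 0.625)
t=3.600: state=(-1.647, 0.745)
t=3.800: state=(-1.486, 0.864)
t=4.000: state=(-1.301, 0.996)
t=4.200: state=(-1.086, 1.159)
t=4.400: state=(-0.834, 1.367)
t=4.600: state=(-0.535, 1.635)
t=4.800: state=(-0.176, 1.967)
t=5.000: state=(0.253, 2.312)
t=5.200: state=(0.740, 2.512)
t=5.400: state=(1.231, 2.318)
t=5.600: state=(1.635, 1.668)
t=5.800: state=(1.888, 0.868)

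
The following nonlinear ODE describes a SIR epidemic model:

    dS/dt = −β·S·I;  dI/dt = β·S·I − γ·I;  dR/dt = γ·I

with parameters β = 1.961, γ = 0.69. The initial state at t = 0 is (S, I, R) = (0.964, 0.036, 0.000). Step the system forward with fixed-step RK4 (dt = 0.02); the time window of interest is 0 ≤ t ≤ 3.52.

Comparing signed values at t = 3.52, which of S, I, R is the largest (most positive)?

largest component: R

t=0.000: state=(0.964, 0.036, 0.000)
step 1 (dt=0.02): k1=(-0.068, 0.043, 0.025), k2=(-0.069, 0.044, 0.025), k3=(-0.069, 0.044, 0.025), k4=(-0.070, 0.044, 0.025); state += dt/6·(k1+2k2+2k3+k4)
t=0.020: state=(0.963, 0.037, 0.001)
t=0.040: state=(0.961, 0.038, 0.001)
t=0.060: state=(0.960, 0.039, 0.002)
continuing one RK4 step at a time; state shown every 10 steps (Δt=0.2):
t=0.200: state=(0.949, 0.046, 0.006)
t=0.400: state=(0.930, 0.057, 0.013)
t=0.600: state=(0.907, 0.072, 0.022)
t=0.800: state=(0.879, 0.089, 0.033)
t=1.000: state=(0.845, 0.108, 0.046)
t=1.200: state=(0.807, 0.131, 0.063)
t=1.400: state=(0.763, 0.155, 0.082)
t=1.600: state=(0.714, 0.180, 0.105)
t=1.800: state=(0.662, 0.206, 0.132)
t=2.000: state=(0.608, 0.230, 0.162)
t=2.200: state=(0.553, 0.251, 0.195)
t=2.400: state=(0.499, 0.269, 0.231)
t=2.600: state=(0.448, 0.282, 0.269)
t=2.800: state=(0.401, 0.290, 0.309)
t=3.000: state=(0.357, 0.293, 0.349)
t=3.200: state=(0.318, 0.292, 0.390)
t=3.400: state=(0.284, 0.286, 0.430)
t=3.520: state=(0.266, 0.281, 0.453)
compare at T: S=0.266, I=0.281, R=0.453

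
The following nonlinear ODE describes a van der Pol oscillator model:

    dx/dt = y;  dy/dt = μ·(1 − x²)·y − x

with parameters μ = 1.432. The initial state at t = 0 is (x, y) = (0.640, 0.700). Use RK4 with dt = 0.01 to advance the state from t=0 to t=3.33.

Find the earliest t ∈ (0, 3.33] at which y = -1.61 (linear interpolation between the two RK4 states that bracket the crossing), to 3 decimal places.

t=0.000: state=(0.640, 0.700)
step 1 (dt=0.01): k1=(0.700, -0.048), k2=(0.700, -0.056), k3=(0.700, -0.056), k4=(0.699, -0.065); state += dt/6·(k1+2k2+2k3+k4)
t=0.010: state=(0.647, 0.699)
t=0.020: state=(0.654, 0.699)
t=0.030: state=(0.661, 0.698)
continuing one RK4 step at a time; state shown every 20 steps (Δt=0.2):
t=0.200: state=(0.777, 0.655)
t=0.400: state=(0.897, 0.539)
t=0.600: state=(0.988, 0.364)
t=0.800: state=(1.041, 0.158)
t=1.000: state=(1.052, -0.053)
t=1.200: state=(1.020, -0.258)
t=1.400: state=(0.949, -0.458)
t=1.600: state=(0.836, -0.670)
t=1.800: state=(0.678, -0.918)
t=2.000: state=(0.464, -1.239)
t=2.170: state=(0.224, -1.600)
next step: t=2.180: state=(0.208, -1.624) — y has crossed -1.61
linear interpolation between t=2.170 (-1.59965) and t=2.180 (-1.62381) → t≈2.174

t = 2.174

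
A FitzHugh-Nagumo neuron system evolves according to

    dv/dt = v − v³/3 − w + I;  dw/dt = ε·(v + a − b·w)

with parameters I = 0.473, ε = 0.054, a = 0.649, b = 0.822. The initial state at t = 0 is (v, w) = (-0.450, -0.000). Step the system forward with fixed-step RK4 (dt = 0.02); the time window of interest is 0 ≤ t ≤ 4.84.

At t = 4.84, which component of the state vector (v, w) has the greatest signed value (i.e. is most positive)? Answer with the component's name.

largest component: v

t=0.000: state=(-0.450, -0.000)
step 1 (dt=0.02): k1=(0.053, 0.011), k2=(0.054, 0.011), k3=(0.054, 0.011), k4=(0.054, 0.011); state += dt/6·(k1+2k2+2k3+k4)
t=0.020: state=(-0.449, 0.000)
t=0.040: state=(-0.448, 0.000)
t=0.060: state=(-0.447, 0.001)
continuing one RK4 step at a time; state shown every 10 steps (Δt=0.2):
t=0.200: state=(-0.439, 0.002)
t=0.400: state=(-0.426, 0.005)
t=0.600: state=(-0.411, 0.007)
t=0.800: state=(-0.394, 0.010)
t=1.000: state=(-0.375, 0.012)
t=1.200: state=(-0.353, 0.015)
t=1.400: state=(-0.327, 0.018)
t=1.600: state=(-0.297, 0.022)
t=1.800: state=(-0.262, 0.026)
t=2.000: state=(-0.220, 0.030)
t=2.200: state=(-0.171, 0.034)
t=2.400: state=(-0.112, 0.040)
t=2.600: state=(-0.041, 0.045)
t=2.800: state=(0.044, 0.052)
t=3.000: state=(0.146, 0.059)
t=3.200: state=(0.268, 0.068)
t=3.400: state=(0.413, 0.078)
t=3.600: state=(0.582, 0.090)
t=3.800: state=(0.771, 0.103)
t=4.000: state=(0.973, 0.119)
t=4.200: state=(1.174, 0.136)
t=4.400: state=(1.356, 0.156)
t=4.600: state=(1.507, 0.177)
t=4.800: state=(1.621, 0.199)
t=4.840: state=(1.639, 0.203)
compare at T: v=1.639, w=0.203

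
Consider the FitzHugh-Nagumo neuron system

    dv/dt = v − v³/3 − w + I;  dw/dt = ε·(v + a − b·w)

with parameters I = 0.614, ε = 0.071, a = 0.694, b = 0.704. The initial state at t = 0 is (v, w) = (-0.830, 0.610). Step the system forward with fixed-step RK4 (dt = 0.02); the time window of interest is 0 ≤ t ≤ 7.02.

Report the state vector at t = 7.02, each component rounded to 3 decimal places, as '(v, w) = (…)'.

t=0.000: state=(-0.830, 0.610)
step 1 (dt=0.02): k1=(-0.635, -0.040), k2=(-0.637, -0.041), k3=(-0.637, -0.041), k4=(-0.638, -0.041); state += dt/6·(k1+2k2+2k3+k4)
t=0.020: state=(-0.843, 0.609)
t=0.040: state=(-0.856, 0.608)
t=0.060: state=(-0.868, 0.608)
continuing one RK4 step at a time; state shown every 25 steps (Δt=0.5):
t=0.500: state=(-1.151, 0.584)
t=1.000: state=(-1.411, 0.549)
t=1.500: state=(-1.559, 0.508)
t=2.000: state=(-1.617, 0.463)
t=2.500: state=(-1.628, 0.419)
t=3.000: state=(-1.618, 0.376)
t=3.500: state=(-1.599, 0.335)
t=4.000: state=(-1.576, 0.295)
t=4.500: state=(-1.552, 0.258)
t=5.000: state=(-1.526, 0.222)
t=5.500: state=(-1.500, 0.187)
t=6.000: state=(-1.474, 0.155)
t=6.500: state=(-1.448, 0.124)
t=7.000: state=(-1.421, 0.095)
t=7.020: state=(-1.420, 0.094)

(v, w) = (-1.420, 0.094)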